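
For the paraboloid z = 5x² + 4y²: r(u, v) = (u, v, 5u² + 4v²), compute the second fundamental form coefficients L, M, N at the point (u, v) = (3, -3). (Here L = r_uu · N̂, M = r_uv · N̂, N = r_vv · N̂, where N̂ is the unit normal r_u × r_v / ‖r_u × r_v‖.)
L = 10*sqrt(1477)/1477;  M = 0;  N = 8*sqrt(1477)/1477

Compute the unit normal N̂(u, v) = (-10*u/sqrt(100*u^2 + 64*v^2 + 1), -8*v/sqrt(100*u^2 + 64*v^2 + 1), 1/sqrt(100*u^2 + 64*v^2 + 1)), and the second partials r_uu, r_uv, r_vv. Take dot products:
  L(u, v) = r_uu · N̂ = 10/sqrt(100*u^2 + 64*v^2 + 1),
  M(u, v) = r_uv · N̂ = 0,
  N(u, v) = r_vv · N̂ = 8/sqrt(100*u^2 + 64*v^2 + 1).
Evaluating at (u, v) = (3, -3):
  L = 10*sqrt(1477)/1477, M = 0, N = 8*sqrt(1477)/1477.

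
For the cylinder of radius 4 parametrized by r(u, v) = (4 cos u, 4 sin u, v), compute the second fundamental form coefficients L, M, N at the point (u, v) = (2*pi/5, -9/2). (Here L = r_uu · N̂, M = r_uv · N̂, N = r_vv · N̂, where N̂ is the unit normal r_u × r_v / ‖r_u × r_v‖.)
L = -4;  M = 0;  N = 0

Compute the unit normal N̂(u, v) = (cos(u), sin(u), 0), and the second partials r_uu, r_uv, r_vv. Take dot products:
  L(u, v) = r_uu · N̂ = -4,
  M(u, v) = r_uv · N̂ = 0,
  N(u, v) = r_vv · N̂ = 0.
Evaluating at (u, v) = (2*pi/5, -9/2):
  L = -4, M = 0, N = 0.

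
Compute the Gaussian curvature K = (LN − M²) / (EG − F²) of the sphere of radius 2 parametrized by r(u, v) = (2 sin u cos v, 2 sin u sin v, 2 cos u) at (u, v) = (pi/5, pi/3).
K = 1/4

Coefficients of the first fundamental form: E = 4, F = 0, G = 4*sin(u)^2.
Coefficients of the second fundamental form: L = -2*sin(u)/Abs(sin(u)), M = 0, N = -2*sin(u)^3/Abs(sin(u)).
Assemble K = (LN − M²)/(EG − F²) = 1/4. At (u, v) = (pi/5, pi/3): K = 1/4.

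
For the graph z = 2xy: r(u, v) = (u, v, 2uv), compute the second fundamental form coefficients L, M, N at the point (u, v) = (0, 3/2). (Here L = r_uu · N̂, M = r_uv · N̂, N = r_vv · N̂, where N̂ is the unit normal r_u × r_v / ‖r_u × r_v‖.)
L = 0;  M = sqrt(10)/5;  N = 0

Compute the unit normal N̂(u, v) = (-2*v/sqrt(4*u^2 + 4*v^2 + 1), -2*u/sqrt(4*u^2 + 4*v^2 + 1), 1/sqrt(4*u^2 + 4*v^2 + 1)), and the second partials r_uu, r_uv, r_vv. Take dot products:
  L(u, v) = r_uu · N̂ = 0,
  M(u, v) = r_uv · N̂ = 2/sqrt(4*u^2 + 4*v^2 + 1),
  N(u, v) = r_vv · N̂ = 0.
Evaluating at (u, v) = (0, 3/2):
  L = 0, M = sqrt(10)/5, N = 0.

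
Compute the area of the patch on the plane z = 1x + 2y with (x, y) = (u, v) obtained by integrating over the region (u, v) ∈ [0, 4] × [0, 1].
Area = 4*sqrt(6)

Area = ∫∫ √(EG − F²) du dv with √(EG − F²) = sqrt(6). Integrating over [0, 4] × [0, 1] gives 4*sqrt(6).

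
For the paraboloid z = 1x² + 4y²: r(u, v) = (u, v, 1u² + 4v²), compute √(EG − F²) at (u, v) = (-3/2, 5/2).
√(EG − F²)|_{(-3/2, 5/2)} = sqrt(410)

E = 4*u^2 + 1, F = 16*u*v, G = 64*v^2 + 1; EG − F² = 4*u^2 + 64*v^2 + 1; √(EG − F²) = sqrt(4*u^2 + 64*v^2 + 1). At the given point: sqrt(410).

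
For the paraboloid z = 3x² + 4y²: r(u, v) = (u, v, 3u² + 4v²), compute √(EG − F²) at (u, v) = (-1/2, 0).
√(EG − F²)|_{(-1/2, 0)} = sqrt(10)

E = 36*u^2 + 1, F = 48*u*v, G = 64*v^2 + 1; EG − F² = 36*u^2 + 64*v^2 + 1; √(EG − F²) = sqrt(36*u^2 + 64*v^2 + 1). At the given point: sqrt(10).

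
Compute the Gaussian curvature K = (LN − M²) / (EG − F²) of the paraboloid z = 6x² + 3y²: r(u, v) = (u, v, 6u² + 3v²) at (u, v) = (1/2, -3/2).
K = 18/3481

Coefficients of the first fundamental form: E = 144*u^2 + 1, F = 72*u*v, G = 36*v^2 + 1.
Coefficients of the second fundamental form: L = 12/sqrt(144*u^2 + 36*v^2 + 1), M = 0, N = 6/sqrt(144*u^2 + 36*v^2 + 1).
Assemble K = (LN − M²)/(EG − F²) = 72/(20736*u^4 + 10368*u^2*v^2 + 288*u^2 + 1296*v^4 + 72*v^2 + 1). At (u, v) = (1/2, -3/2): K = 18/3481.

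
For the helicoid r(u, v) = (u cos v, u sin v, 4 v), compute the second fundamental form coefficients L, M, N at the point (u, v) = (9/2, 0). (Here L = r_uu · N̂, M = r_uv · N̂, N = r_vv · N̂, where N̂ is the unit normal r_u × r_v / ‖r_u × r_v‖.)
L = 0;  M = -8*sqrt(145)/145;  N = 0

Compute the unit normal N̂(u, v) = (4*sin(v)/sqrt(u^2 + 16), -4*cos(v)/sqrt(u^2 + 16), u/sqrt(u^2 + 16)), and the second partials r_uu, r_uv, r_vv. Take dot products:
  L(u, v) = r_uu · N̂ = 0,
  M(u, v) = r_uv · N̂ = -4/sqrt(u^2 + 16),
  N(u, v) = r_vv · N̂ = 0.
Evaluating at (u, v) = (9/2, 0):
  L = 0, M = -8*sqrt(145)/145, N = 0.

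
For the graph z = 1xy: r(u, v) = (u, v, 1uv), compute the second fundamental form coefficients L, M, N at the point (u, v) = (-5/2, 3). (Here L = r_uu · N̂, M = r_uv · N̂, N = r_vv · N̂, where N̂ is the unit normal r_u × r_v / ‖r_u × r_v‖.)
L = 0;  M = 2*sqrt(65)/65;  N = 0

Compute the unit normal N̂(u, v) = (-v/sqrt(u^2 + v^2 + 1), -u/sqrt(u^2 + v^2 + 1), 1/sqrt(u^2 + v^2 + 1)), and the second partials r_uu, r_uv, r_vv. Take dot products:
  L(u, v) = r_uu · N̂ = 0,
  M(u, v) = r_uv · N̂ = 1/sqrt(u^2 + v^2 + 1),
  N(u, v) = r_vv · N̂ = 0.
Evaluating at (u, v) = (-5/2, 3):
  L = 0, M = 2*sqrt(65)/65, N = 0.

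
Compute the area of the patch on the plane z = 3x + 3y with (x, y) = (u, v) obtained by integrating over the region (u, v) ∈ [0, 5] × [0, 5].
Area = 25*sqrt(19)

Area = ∫∫ √(EG − F²) du dv with √(EG − F²) = sqrt(19). Integrating over [0, 5] × [0, 5] gives 25*sqrt(19).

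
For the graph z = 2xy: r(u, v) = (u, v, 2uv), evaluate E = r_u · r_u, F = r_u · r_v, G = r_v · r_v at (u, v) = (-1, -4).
E = 65;  F = 16;  G = 5

Partials: r_u = (1, 0, 2*v), r_v = (0, 1, 2*u). As functions of (u, v):
  E = r_u · r_u = 4*v^2 + 1,
  F = r_u · r_v = 4*u*v,
  G = r_v · r_v = 4*u^2 + 1.
Evaluating at (u, v) = (-1, -4): E = 65, F = 16, G = 5.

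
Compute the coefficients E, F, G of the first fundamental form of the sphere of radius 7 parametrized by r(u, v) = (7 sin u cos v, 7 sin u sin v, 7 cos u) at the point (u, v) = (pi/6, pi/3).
E = 49;  F = 0;  G = 49/4

Partials: r_u = (7*cos(u)*cos(v), 7*sin(v)*cos(u), -7*sin(u)), r_v = (-7*sin(u)*sin(v), 7*sin(u)*cos(v), 0). As functions of (u, v):
  E = r_u · r_u = 49,
  F = r_u · r_v = 0,
  G = r_v · r_v = 49*sin(u)^2.
Evaluating at (u, v) = (pi/6, pi/3): E = 49, F = 0, G = 49/4.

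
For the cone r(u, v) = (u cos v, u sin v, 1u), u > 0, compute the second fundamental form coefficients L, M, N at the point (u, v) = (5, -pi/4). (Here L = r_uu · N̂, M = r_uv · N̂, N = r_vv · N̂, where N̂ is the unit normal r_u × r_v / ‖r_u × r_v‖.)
L = 0;  M = 0;  N = 5*sqrt(2)/2

Compute the unit normal N̂(u, v) = (-sqrt(2)*u*cos(v)/(2*Abs(u)), -sqrt(2)*u*sin(v)/(2*Abs(u)), sqrt(2)*u/(2*Abs(u))), and the second partials r_uu, r_uv, r_vv. Take dot products:
  L(u, v) = r_uu · N̂ = 0,
  M(u, v) = r_uv · N̂ = 0,
  N(u, v) = r_vv · N̂ = sqrt(2)*u^2/(2*Abs(u)).
Evaluating at (u, v) = (5, -pi/4):
  L = 0, M = 0, N = 5*sqrt(2)/2.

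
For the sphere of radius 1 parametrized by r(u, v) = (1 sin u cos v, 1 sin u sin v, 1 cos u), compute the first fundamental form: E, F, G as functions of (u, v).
E = 1;  F = 0;  G = sin(u)^2

Compute partials: r_u = (cos(u)*cos(v), sin(v)*cos(u), -sin(u)), r_v = (-sin(u)*sin(v), sin(u)*cos(v), 0). Then
  E = r_u · r_u = 1,
  F = r_u · r_v = 0,
  G = r_v · r_v = sin(u)^2.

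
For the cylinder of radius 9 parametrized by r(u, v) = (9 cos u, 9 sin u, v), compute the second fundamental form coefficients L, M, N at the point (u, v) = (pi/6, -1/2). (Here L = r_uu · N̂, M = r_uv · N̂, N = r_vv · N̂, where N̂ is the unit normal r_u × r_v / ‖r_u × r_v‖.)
L = -9;  M = 0;  N = 0

Compute the unit normal N̂(u, v) = (cos(u), sin(u), 0), and the second partials r_uu, r_uv, r_vv. Take dot products:
  L(u, v) = r_uu · N̂ = -9,
  M(u, v) = r_uv · N̂ = 0,
  N(u, v) = r_vv · N̂ = 0.
Evaluating at (u, v) = (pi/6, -1/2):
  L = -9, M = 0, N = 0.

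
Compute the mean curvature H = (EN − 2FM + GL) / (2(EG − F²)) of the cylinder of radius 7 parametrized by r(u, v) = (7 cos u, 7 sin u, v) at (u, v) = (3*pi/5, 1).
H = -1/14

With E = 49, F = 0, G = 1, L = -7, M = 0, N = 0, assemble
  H = (EN − 2FM + GL) / (2(EG − F²)) = -1/14.
At (u, v) = (3*pi/5, 1): H = -1/14.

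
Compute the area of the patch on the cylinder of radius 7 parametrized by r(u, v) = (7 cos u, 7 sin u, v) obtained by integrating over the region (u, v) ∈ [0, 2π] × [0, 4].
Area = 56*pi

Area = ∫∫ √(EG − F²) du dv with √(EG − F²) = 7. Integrating over [0, 2π] × [0, 4] gives 56*pi.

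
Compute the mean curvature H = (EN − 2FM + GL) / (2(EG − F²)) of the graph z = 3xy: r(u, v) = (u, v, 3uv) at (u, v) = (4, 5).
H = -27*sqrt(370)/6845

With E = 9*v^2 + 1, F = 9*u*v, G = 9*u^2 + 1, L = 0, M = 3/sqrt(9*u^2 + 9*v^2 + 1), N = 0, assemble
  H = (EN − 2FM + GL) / (2(EG − F²)) = -27*u*v/(9*u^2 + 9*v^2 + 1)^(3/2).
At (u, v) = (4, 5): H = -27*sqrt(370)/6845.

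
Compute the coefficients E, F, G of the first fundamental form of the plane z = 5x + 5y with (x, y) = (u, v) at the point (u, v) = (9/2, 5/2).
E = 26;  F = 25;  G = 26

Partials: r_u = (1, 0, 5), r_v = (0, 1, 5). As functions of (u, v):
  E = r_u · r_u = 26,
  F = r_u · r_v = 25,
  G = r_v · r_v = 26.
Evaluating at (u, v) = (9/2, 5/2): E = 26, F = 25, G = 26.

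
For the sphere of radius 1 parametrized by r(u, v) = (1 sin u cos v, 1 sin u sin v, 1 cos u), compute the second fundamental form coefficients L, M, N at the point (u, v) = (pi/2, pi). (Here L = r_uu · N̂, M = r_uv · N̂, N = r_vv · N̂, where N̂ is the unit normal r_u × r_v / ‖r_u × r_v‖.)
L = -1;  M = 0;  N = -1

Compute the unit normal N̂(u, v) = (sin(u)^2*cos(v)/Abs(sin(u)), sin(u)^2*sin(v)/Abs(sin(u)), sin(2*u)/(2*Abs(sin(u)))), and the second partials r_uu, r_uv, r_vv. Take dot products:
  L(u, v) = r_uu · N̂ = -sin(u)/Abs(sin(u)),
  M(u, v) = r_uv · N̂ = 0,
  N(u, v) = r_vv · N̂ = -sin(u)^3/Abs(sin(u)).
Evaluating at (u, v) = (pi/2, pi):
  L = -1, M = 0, N = -1.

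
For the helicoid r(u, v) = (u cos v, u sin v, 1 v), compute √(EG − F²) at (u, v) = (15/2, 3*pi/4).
√(EG − F²)|_{(15/2, 3*pi/4)} = sqrt(229)/2

E = 1, F = 0, G = u^2 + 1; EG − F² = u^2 + 1; √(EG − F²) = sqrt(u^2 + 1). At the given point: sqrt(229)/2.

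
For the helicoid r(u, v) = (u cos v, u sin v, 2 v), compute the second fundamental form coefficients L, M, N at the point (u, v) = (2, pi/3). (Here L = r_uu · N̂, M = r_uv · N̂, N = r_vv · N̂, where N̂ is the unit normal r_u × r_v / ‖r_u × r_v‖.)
L = 0;  M = -sqrt(2)/2;  N = 0

Compute the unit normal N̂(u, v) = (2*sin(v)/sqrt(u^2 + 4), -2*cos(v)/sqrt(u^2 + 4), u/sqrt(u^2 + 4)), and the second partials r_uu, r_uv, r_vv. Take dot products:
  L(u, v) = r_uu · N̂ = 0,
  M(u, v) = r_uv · N̂ = -2/sqrt(u^2 + 4),
  N(u, v) = r_vv · N̂ = 0.
Evaluating at (u, v) = (2, pi/3):
  L = 0, M = -sqrt(2)/2, N = 0.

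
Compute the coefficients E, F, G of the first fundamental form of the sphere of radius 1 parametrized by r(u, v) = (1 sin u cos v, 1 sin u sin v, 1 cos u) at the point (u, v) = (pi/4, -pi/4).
E = 1;  F = 0;  G = 1/2

Partials: r_u = (cos(u)*cos(v), sin(v)*cos(u), -sin(u)), r_v = (-sin(u)*sin(v), sin(u)*cos(v), 0). As functions of (u, v):
  E = r_u · r_u = 1,
  F = r_u · r_v = 0,
  G = r_v · r_v = sin(u)^2.
Evaluating at (u, v) = (pi/4, -pi/4): E = 1, F = 0, G = 1/2.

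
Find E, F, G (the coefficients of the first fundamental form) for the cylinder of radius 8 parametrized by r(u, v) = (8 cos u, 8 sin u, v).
E = 64;  F = 0;  G = 1

Compute partials: r_u = (-8*sin(u), 8*cos(u), 0), r_v = (0, 0, 1). Then
  E = r_u · r_u = 64,
  F = r_u · r_v = 0,
  G = r_v · r_v = 1.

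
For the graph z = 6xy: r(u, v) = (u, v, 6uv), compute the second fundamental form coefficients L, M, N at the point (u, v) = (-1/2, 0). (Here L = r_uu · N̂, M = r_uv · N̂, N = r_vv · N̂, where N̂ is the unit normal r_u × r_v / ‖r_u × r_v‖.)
L = 0;  M = 3*sqrt(10)/5;  N = 0

Compute the unit normal N̂(u, v) = (-6*v/sqrt(36*u^2 + 36*v^2 + 1), -6*u/sqrt(36*u^2 + 36*v^2 + 1), 1/sqrt(36*u^2 + 36*v^2 + 1)), and the second partials r_uu, r_uv, r_vv. Take dot products:
  L(u, v) = r_uu · N̂ = 0,
  M(u, v) = r_uv · N̂ = 6/sqrt(36*u^2 + 36*v^2 + 1),
  N(u, v) = r_vv · N̂ = 0.
Evaluating at (u, v) = (-1/2, 0):
  L = 0, M = 3*sqrt(10)/5, N = 0.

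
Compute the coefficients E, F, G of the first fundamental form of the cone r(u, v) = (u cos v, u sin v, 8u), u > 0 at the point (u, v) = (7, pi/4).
E = 65;  F = 0;  G = 49

Partials: r_u = (cos(v), sin(v), 8), r_v = (-u*sin(v), u*cos(v), 0). As functions of (u, v):
  E = r_u · r_u = 65,
  F = r_u · r_v = 0,
  G = r_v · r_v = u^2.
Evaluating at (u, v) = (7, pi/4): E = 65, F = 0, G = 49.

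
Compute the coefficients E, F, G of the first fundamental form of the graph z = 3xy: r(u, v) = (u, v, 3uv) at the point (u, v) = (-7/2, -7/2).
E = 445/4;  F = 441/4;  G = 445/4

Partials: r_u = (1, 0, 3*v), r_v = (0, 1, 3*u). As functions of (u, v):
  E = r_u · r_u = 9*v^2 + 1,
  F = r_u · r_v = 9*u*v,
  G = r_v · r_v = 9*u^2 + 1.
Evaluating at (u, v) = (-7/2, -7/2): E = 445/4, F = 441/4, G = 445/4.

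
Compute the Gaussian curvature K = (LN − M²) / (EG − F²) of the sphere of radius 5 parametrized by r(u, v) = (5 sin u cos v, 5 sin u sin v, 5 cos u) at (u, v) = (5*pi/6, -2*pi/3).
K = 1/25

Coefficients of the first fundamental form: E = 25, F = 0, G = 25*sin(u)^2.
Coefficients of the second fundamental form: L = -5*sin(u)/Abs(sin(u)), M = 0, N = -5*sin(u)^3/Abs(sin(u)).
Assemble K = (LN − M²)/(EG − F²) = 1/25. At (u, v) = (5*pi/6, -2*pi/3): K = 1/25.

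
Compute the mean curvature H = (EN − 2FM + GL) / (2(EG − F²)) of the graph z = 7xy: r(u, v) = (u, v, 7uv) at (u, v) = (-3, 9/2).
H = 37044*sqrt(5737)/32913169

With E = 49*v^2 + 1, F = 49*u*v, G = 49*u^2 + 1, L = 0, M = 7/sqrt(49*u^2 + 49*v^2 + 1), N = 0, assemble
  H = (EN − 2FM + GL) / (2(EG − F²)) = -343*u*v/(49*u^2 + 49*v^2 + 1)^(3/2).
At (u, v) = (-3, 9/2): H = 37044*sqrt(5737)/32913169.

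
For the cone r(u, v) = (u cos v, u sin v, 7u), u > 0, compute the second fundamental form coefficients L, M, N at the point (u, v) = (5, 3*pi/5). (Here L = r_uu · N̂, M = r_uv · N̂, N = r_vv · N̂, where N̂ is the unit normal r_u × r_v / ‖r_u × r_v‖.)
L = 0;  M = 0;  N = 7*sqrt(2)/2

Compute the unit normal N̂(u, v) = (-7*sqrt(2)*u*cos(v)/(10*Abs(u)), -7*sqrt(2)*u*sin(v)/(10*Abs(u)), sqrt(2)*u/(10*Abs(u))), and the second partials r_uu, r_uv, r_vv. Take dot products:
  L(u, v) = r_uu · N̂ = 0,
  M(u, v) = r_uv · N̂ = 0,
  N(u, v) = r_vv · N̂ = 7*sqrt(2)*u^2/(10*Abs(u)).
Evaluating at (u, v) = (5, 3*pi/5):
  L = 0, M = 0, N = 7*sqrt(2)/2.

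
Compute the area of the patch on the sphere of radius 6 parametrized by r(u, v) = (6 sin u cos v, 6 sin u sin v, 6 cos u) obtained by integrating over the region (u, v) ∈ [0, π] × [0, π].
Area = 72*pi

Area = ∫∫ √(EG − F²) du dv with √(EG − F²) = 36*Abs(sin(u)). Integrating over [0, π] × [0, π] gives 72*pi.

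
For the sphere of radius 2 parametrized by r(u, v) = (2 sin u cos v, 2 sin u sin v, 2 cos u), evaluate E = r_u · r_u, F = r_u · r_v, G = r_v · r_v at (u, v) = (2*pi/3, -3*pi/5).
E = 4;  F = 0;  G = 3

Partials: r_u = (2*cos(u)*cos(v), 2*sin(v)*cos(u), -2*sin(u)), r_v = (-2*sin(u)*sin(v), 2*sin(u)*cos(v), 0). As functions of (u, v):
  E = r_u · r_u = 4,
  F = r_u · r_v = 0,
  G = r_v · r_v = 4*sin(u)^2.
Evaluating at (u, v) = (2*pi/3, -3*pi/5): E = 4, F = 0, G = 3.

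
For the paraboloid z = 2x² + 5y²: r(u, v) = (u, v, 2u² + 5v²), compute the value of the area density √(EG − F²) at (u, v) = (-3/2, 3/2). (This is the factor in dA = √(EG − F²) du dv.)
√(EG − F²)|_{(-3/2, 3/2)} = sqrt(262)

E = 16*u^2 + 1, F = 40*u*v, G = 100*v^2 + 1, so EG − F² = 16*u^2 + 100*v^2 + 1. Taking the positive square root: √(EG − F²) = sqrt(16*u^2 + 100*v^2 + 1). At (u, v) = (-3/2, 3/2): sqrt(262).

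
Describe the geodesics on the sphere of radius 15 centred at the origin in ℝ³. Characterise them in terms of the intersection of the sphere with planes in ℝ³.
Geodesics on the sphere of radius 15 are great circles — circles of radius 15 obtained as the intersection of the sphere with planes through the origin (the centre of the sphere).

A curve α(t) of nonzero constant speed on the sphere of radius 15 is a geodesic iff its acceleration α̈ is everywhere normal to the surface, i.e. parallel to the radial vector α(t). Then d/dt(α × α̇) = α̇ × α̇ + α × α̈ = 0, so α × α̇ is a constant vector n ≠ 0 and α(t) · n = 0 for all t: α lies in the plane through the origin with normal n. The intersection of that plane with the sphere is a circle of radius 15 (a great circle). Conversely, a great circle traversed at constant speed has centripetal acceleration pointing at the origin, hence normal to the sphere, so every great circle is a geodesic.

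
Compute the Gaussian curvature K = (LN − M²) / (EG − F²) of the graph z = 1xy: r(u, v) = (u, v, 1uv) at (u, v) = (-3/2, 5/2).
K = -4/361

Coefficients of the first fundamental form: E = v^2 + 1, F = u*v, G = u^2 + 1.
Coefficients of the second fundamental form: L = 0, M = 1/sqrt(u^2 + v^2 + 1), N = 0.
Assemble K = (LN − M²)/(EG − F²) = 1/((u^2*v^2 - (u^2 + 1)*(v^2 + 1))*(u^2 + v^2 + 1)). At (u, v) = (-3/2, 5/2): K = -4/361.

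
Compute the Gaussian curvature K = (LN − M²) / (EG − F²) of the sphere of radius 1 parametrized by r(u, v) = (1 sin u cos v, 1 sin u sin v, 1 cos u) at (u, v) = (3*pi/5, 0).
K = 1

Coefficients of the first fundamental form: E = 1, F = 0, G = sin(u)^2.
Coefficients of the second fundamental form: L = -sin(u)/Abs(sin(u)), M = 0, N = -sin(u)^3/Abs(sin(u)).
Assemble K = (LN − M²)/(EG − F²) = 1. At (u, v) = (3*pi/5, 0): K = 1.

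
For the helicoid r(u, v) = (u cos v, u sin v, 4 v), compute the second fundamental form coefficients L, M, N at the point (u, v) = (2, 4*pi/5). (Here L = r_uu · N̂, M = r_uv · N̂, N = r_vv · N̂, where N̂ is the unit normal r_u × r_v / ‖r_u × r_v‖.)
L = 0;  M = -2*sqrt(5)/5;  N = 0

Compute the unit normal N̂(u, v) = (4*sin(v)/sqrt(u^2 + 16), -4*cos(v)/sqrt(u^2 + 16), u/sqrt(u^2 + 16)), and the second partials r_uu, r_uv, r_vv. Take dot products:
  L(u, v) = r_uu · N̂ = 0,
  M(u, v) = r_uv · N̂ = -4/sqrt(u^2 + 16),
  N(u, v) = r_vv · N̂ = 0.
Evaluating at (u, v) = (2, 4*pi/5):
  L = 0, M = -2*sqrt(5)/5, N = 0.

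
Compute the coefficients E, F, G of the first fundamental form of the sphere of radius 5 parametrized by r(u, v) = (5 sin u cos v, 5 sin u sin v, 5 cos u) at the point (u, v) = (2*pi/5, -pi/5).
E = 25;  F = 0;  G = 25*sqrt(5)/8 + 125/8

Partials: r_u = (5*cos(u)*cos(v), 5*sin(v)*cos(u), -5*sin(u)), r_v = (-5*sin(u)*sin(v), 5*sin(u)*cos(v), 0). As functions of (u, v):
  E = r_u · r_u = 25,
  F = r_u · r_v = 0,
  G = r_v · r_v = 25*sin(u)^2.
Evaluating at (u, v) = (2*pi/5, -pi/5): E = 25, F = 0, G = 25*sqrt(5)/8 + 125/8.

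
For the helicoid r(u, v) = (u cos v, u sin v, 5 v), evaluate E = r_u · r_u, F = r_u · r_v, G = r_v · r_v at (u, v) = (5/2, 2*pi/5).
E = 1;  F = 0;  G = 125/4

Partials: r_u = (cos(v), sin(v), 0), r_v = (-u*sin(v), u*cos(v), 5). As functions of (u, v):
  E = r_u · r_u = 1,
  F = r_u · r_v = 0,
  G = r_v · r_v = u^2 + 25.
Evaluating at (u, v) = (5/2, 2*pi/5): E = 1, F = 0, G = 125/4.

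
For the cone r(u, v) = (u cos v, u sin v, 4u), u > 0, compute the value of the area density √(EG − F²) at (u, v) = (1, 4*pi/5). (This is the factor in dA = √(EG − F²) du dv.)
√(EG − F²)|_{(1, 4*pi/5)} = sqrt(17)

E = 17, F = 0, G = u^2, so EG − F² = 17*u^2. Taking the positive square root: √(EG − F²) = sqrt(17)*Abs(u). At (u, v) = (1, 4*pi/5): sqrt(17).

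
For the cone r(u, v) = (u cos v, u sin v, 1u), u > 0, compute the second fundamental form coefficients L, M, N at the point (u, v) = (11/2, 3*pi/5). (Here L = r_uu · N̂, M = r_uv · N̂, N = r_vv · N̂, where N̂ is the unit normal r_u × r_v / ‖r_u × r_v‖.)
L = 0;  M = 0;  N = 11*sqrt(2)/4

Compute the unit normal N̂(u, v) = (-sqrt(2)*u*cos(v)/(2*Abs(u)), -sqrt(2)*u*sin(v)/(2*Abs(u)), sqrt(2)*u/(2*Abs(u))), and the second partials r_uu, r_uv, r_vv. Take dot products:
  L(u, v) = r_uu · N̂ = 0,
  M(u, v) = r_uv · N̂ = 0,
  N(u, v) = r_vv · N̂ = sqrt(2)*u^2/(2*Abs(u)).
Evaluating at (u, v) = (11/2, 3*pi/5):
  L = 0, M = 0, N = 11*sqrt(2)/4.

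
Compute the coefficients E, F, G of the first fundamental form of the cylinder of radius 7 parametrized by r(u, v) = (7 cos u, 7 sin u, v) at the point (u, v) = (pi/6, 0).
E = 49;  F = 0;  G = 1

Partials: r_u = (-7*sin(u), 7*cos(u), 0), r_v = (0, 0, 1). As functions of (u, v):
  E = r_u · r_u = 49,
  F = r_u · r_v = 0,
  G = r_v · r_v = 1.
Evaluating at (u, v) = (pi/6, 0): E = 49, F = 0, G = 1.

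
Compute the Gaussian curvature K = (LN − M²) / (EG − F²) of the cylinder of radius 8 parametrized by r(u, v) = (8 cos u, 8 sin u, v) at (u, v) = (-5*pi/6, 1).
K = 0

Coefficients of the first fundamental form: E = 64, F = 0, G = 1.
Coefficients of the second fundamental form: L = -8, M = 0, N = 0.
Assemble K = (LN − M²)/(EG − F²) = 0. At (u, v) = (-5*pi/6, 1): K = 0.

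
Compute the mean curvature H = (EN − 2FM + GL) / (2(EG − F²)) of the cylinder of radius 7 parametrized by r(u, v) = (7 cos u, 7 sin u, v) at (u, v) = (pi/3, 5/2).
H = -1/14

With E = 49, F = 0, G = 1, L = -7, M = 0, N = 0, assemble
  H = (EN − 2FM + GL) / (2(EG − F²)) = -1/14.
At (u, v) = (pi/3, 5/2): H = -1/14.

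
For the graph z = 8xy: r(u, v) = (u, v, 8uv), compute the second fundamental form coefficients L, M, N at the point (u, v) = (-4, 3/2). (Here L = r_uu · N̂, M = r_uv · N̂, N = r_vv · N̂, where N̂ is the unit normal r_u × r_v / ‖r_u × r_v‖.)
L = 0;  M = 8*sqrt(1169)/1169;  N = 0

Compute the unit normal N̂(u, v) = (-8*v/sqrt(64*u^2 + 64*v^2 + 1), -8*u/sqrt(64*u^2 + 64*v^2 + 1), 1/sqrt(64*u^2 + 64*v^2 + 1)), and the second partials r_uu, r_uv, r_vv. Take dot products:
  L(u, v) = r_uu · N̂ = 0,
  M(u, v) = r_uv · N̂ = 8/sqrt(64*u^2 + 64*v^2 + 1),
  N(u, v) = r_vv · N̂ = 0.
Evaluating at (u, v) = (-4, 3/2):
  L = 0, M = 8*sqrt(1169)/1169, N = 0.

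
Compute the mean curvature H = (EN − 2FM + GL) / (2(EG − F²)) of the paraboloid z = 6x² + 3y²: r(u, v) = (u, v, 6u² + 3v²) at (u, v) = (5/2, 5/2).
H = 4059*sqrt(1126)/1267876

With E = 144*u^2 + 1, F = 72*u*v, G = 36*v^2 + 1, L = 12/sqrt(144*u^2 + 36*v^2 + 1), M = 0, N = 6/sqrt(144*u^2 + 36*v^2 + 1), assemble
  H = (EN − 2FM + GL) / (2(EG − F²)) = 9*(48*u^2 + 24*v^2 + 1)/(144*u^2 + 36*v^2 + 1)^(3/2).
At (u, v) = (5/2, 5/2): H = 4059*sqrt(1126)/1267876.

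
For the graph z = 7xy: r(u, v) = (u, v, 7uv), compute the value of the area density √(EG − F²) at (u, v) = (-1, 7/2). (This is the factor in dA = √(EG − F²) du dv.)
√(EG − F²)|_{(-1, 7/2)} = 51/2

E = 49*v^2 + 1, F = 49*u*v, G = 49*u^2 + 1, so EG − F² = 49*u^2 + 49*v^2 + 1. Taking the positive square root: √(EG − F²) = sqrt(49*u^2 + 49*v^2 + 1). At (u, v) = (-1, 7/2): 51/2.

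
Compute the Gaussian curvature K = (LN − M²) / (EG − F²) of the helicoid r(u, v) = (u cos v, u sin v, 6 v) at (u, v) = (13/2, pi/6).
K = -576/97969

Coefficients of the first fundamental form: E = 1, F = 0, G = u^2 + 36.
Coefficients of the second fundamental form: L = 0, M = -6/sqrt(u^2 + 36), N = 0.
Assemble K = (LN − M²)/(EG − F²) = -36/(u^2 + 36)^2. At (u, v) = (13/2, pi/6): K = -576/97969.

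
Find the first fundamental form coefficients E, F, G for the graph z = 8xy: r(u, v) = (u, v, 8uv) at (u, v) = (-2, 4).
E = 1025;  F = -512;  G = 257

Partials: r_u = (1, 0, 8*v), r_v = (0, 1, 8*u). As functions of (u, v):
  E = r_u · r_u = 64*v^2 + 1,
  F = r_u · r_v = 64*u*v,
  G = r_v · r_v = 64*u^2 + 1.
Evaluating at (u, v) = (-2, 4): E = 1025, F = -512, G = 257.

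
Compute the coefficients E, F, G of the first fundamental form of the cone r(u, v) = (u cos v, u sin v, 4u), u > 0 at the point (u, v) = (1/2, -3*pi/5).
E = 17;  F = 0;  G = 1/4

Partials: r_u = (cos(v), sin(v), 4), r_v = (-u*sin(v), u*cos(v), 0). As functions of (u, v):
  E = r_u · r_u = 17,
  F = r_u · r_v = 0,
  G = r_v · r_v = u^2.
Evaluating at (u, v) = (1/2, -3*pi/5): E = 17, F = 0, G = 1/4.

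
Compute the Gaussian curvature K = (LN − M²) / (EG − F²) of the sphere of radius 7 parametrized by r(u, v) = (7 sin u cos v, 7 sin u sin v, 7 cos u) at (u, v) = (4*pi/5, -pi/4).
K = 1/49

Coefficients of the first fundamental form: E = 49, F = 0, G = 49*sin(u)^2.
Coefficients of the second fundamental form: L = -7*sin(u)/Abs(sin(u)), M = 0, N = -7*sin(u)^3/Abs(sin(u)).
Assemble K = (LN − M²)/(EG − F²) = 1/49. At (u, v) = (4*pi/5, -pi/4): K = 1/49.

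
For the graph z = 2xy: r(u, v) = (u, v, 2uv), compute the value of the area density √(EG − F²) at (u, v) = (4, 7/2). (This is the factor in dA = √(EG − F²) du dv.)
√(EG − F²)|_{(4, 7/2)} = sqrt(114)

E = 4*v^2 + 1, F = 4*u*v, G = 4*u^2 + 1, so EG − F² = 4*u^2 + 4*v^2 + 1. Taking the positive square root: √(EG − F²) = sqrt(4*u^2 + 4*v^2 + 1). At (u, v) = (4, 7/2): sqrt(114).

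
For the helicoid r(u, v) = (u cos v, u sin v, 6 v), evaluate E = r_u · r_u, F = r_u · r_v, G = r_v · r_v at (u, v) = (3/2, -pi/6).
E = 1;  F = 0;  G = 153/4

Partials: r_u = (cos(v), sin(v), 0), r_v = (-u*sin(v), u*cos(v), 6). As functions of (u, v):
  E = r_u · r_u = 1,
  F = r_u · r_v = 0,
  G = r_v · r_v = u^2 + 36.
Evaluating at (u, v) = (3/2, -pi/6): E = 1, F = 0, G = 153/4.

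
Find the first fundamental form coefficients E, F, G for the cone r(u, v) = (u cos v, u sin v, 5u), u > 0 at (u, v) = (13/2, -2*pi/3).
E = 26;  F = 0;  G = 169/4

Partials: r_u = (cos(v), sin(v), 5), r_v = (-u*sin(v), u*cos(v), 0). As functions of (u, v):
  E = r_u · r_u = 26,
  F = r_u · r_v = 0,
  G = r_v · r_v = u^2.
Evaluating at (u, v) = (13/2, -2*pi/3): E = 26, F = 0, G = 169/4.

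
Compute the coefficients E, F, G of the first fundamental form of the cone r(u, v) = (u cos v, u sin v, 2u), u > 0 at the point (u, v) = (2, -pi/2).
E = 5;  F = 0;  G = 4

Partials: r_u = (cos(v), sin(v), 2), r_v = (-u*sin(v), u*cos(v), 0). As functions of (u, v):
  E = r_u · r_u = 5,
  F = r_u · r_v = 0,
  G = r_v · r_v = u^2.
Evaluating at (u, v) = (2, -pi/2): E = 5, F = 0, G = 4.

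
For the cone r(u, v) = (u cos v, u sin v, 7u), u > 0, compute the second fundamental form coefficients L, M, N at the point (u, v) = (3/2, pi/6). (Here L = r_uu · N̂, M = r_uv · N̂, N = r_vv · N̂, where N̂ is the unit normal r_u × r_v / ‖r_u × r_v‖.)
L = 0;  M = 0;  N = 21*sqrt(2)/20

Compute the unit normal N̂(u, v) = (-7*sqrt(2)*u*cos(v)/(10*Abs(u)), -7*sqrt(2)*u*sin(v)/(10*Abs(u)), sqrt(2)*u/(10*Abs(u))), and the second partials r_uu, r_uv, r_vv. Take dot products:
  L(u, v) = r_uu · N̂ = 0,
  M(u, v) = r_uv · N̂ = 0,
  N(u, v) = r_vv · N̂ = 7*sqrt(2)*u^2/(10*Abs(u)).
Evaluating at (u, v) = (3/2, pi/6):
  L = 0, M = 0, N = 21*sqrt(2)/20.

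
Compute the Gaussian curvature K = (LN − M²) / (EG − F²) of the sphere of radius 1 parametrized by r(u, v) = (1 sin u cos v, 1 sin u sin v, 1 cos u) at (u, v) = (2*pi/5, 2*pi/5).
K = 1

Coefficients of the first fundamental form: E = 1, F = 0, G = sin(u)^2.
Coefficients of the second fundamental form: L = -sin(u)/Abs(sin(u)), M = 0, N = -sin(u)^3/Abs(sin(u)).
Assemble K = (LN − M²)/(EG − F²) = 1. At (u, v) = (2*pi/5, 2*pi/5): K = 1.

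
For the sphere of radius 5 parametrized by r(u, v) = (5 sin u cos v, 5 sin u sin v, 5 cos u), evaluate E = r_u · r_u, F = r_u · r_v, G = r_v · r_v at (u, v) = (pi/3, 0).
E = 25;  F = 0;  G = 75/4

Partials: r_u = (5*cos(u)*cos(v), 5*sin(v)*cos(u), -5*sin(u)), r_v = (-5*sin(u)*sin(v), 5*sin(u)*cos(v), 0). As functions of (u, v):
  E = r_u · r_u = 25,
  F = r_u · r_v = 0,
  G = r_v · r_v = 25*sin(u)^2.
Evaluating at (u, v) = (pi/3, 0): E = 25, F = 0, G = 75/4.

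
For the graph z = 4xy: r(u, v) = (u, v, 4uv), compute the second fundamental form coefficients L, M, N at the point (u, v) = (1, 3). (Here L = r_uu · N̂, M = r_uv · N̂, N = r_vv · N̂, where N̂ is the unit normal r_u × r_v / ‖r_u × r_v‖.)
L = 0;  M = 4*sqrt(161)/161;  N = 0

Compute the unit normal N̂(u, v) = (-4*v/sqrt(16*u^2 + 16*v^2 + 1), -4*u/sqrt(16*u^2 + 16*v^2 + 1), 1/sqrt(16*u^2 + 16*v^2 + 1)), and the second partials r_uu, r_uv, r_vv. Take dot products:
  L(u, v) = r_uu · N̂ = 0,
  M(u, v) = r_uv · N̂ = 4/sqrt(16*u^2 + 16*v^2 + 1),
  N(u, v) = r_vv · N̂ = 0.
Evaluating at (u, v) = (1, 3):
  L = 0, M = 4*sqrt(161)/161, N = 0.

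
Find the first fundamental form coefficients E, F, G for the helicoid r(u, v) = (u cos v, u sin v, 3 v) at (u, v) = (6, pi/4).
E = 1;  F = 0;  G = 45

Partials: r_u = (cos(v), sin(v), 0), r_v = (-u*sin(v), u*cos(v), 3). As functions of (u, v):
  E = r_u · r_u = 1,
  F = r_u · r_v = 0,
  G = r_v · r_v = u^2 + 9.
Evaluating at (u, v) = (6, pi/4): E = 1, F = 0, G = 45.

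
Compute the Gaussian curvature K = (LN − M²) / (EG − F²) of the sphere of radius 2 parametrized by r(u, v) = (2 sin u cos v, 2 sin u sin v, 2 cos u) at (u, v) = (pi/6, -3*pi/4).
K = 1/4

Coefficients of the first fundamental form: E = 4, F = 0, G = 4*sin(u)^2.
Coefficients of the second fundamental form: L = -2*sin(u)/Abs(sin(u)), M = 0, N = -2*sin(u)^3/Abs(sin(u)).
Assemble K = (LN − M²)/(EG − F²) = 1/4. At (u, v) = (pi/6, -3*pi/4): K = 1/4.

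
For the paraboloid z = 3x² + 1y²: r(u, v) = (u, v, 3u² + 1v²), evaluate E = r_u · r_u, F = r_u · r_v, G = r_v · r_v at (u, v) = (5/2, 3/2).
E = 226;  F = 45;  G = 10

Partials: r_u = (1, 0, 6*u), r_v = (0, 1, 2*v). As functions of (u, v):
  E = r_u · r_u = 36*u^2 + 1,
  F = r_u · r_v = 12*u*v,
  G = r_v · r_v = 4*v^2 + 1.
Evaluating at (u, v) = (5/2, 3/2): E = 226, F = 45, G = 10.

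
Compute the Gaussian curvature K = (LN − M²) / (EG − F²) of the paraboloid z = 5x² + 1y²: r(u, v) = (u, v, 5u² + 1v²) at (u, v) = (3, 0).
K = 20/811801

Coefficients of the first fundamental form: E = 100*u^2 + 1, F = 20*u*v, G = 4*v^2 + 1.
Coefficients of the second fundamental form: L = 10/sqrt(100*u^2 + 4*v^2 + 1), M = 0, N = 2/sqrt(100*u^2 + 4*v^2 + 1).
Assemble K = (LN − M²)/(EG − F²) = 20/(10000*u^4 + 800*u^2*v^2 + 200*u^2 + 16*v^4 + 8*v^2 + 1). At (u, v) = (3, 0): K = 20/811801.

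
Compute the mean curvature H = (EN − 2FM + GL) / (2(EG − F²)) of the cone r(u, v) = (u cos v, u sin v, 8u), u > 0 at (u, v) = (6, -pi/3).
H = 2*sqrt(65)/195

With E = 65, F = 0, G = u^2, L = 0, M = 0, N = 8*sqrt(65)*u^2/(65*Abs(u)), assemble
  H = (EN − 2FM + GL) / (2(EG − F²)) = 4*sqrt(65)/(65*Abs(u)).
At (u, v) = (6, -pi/3): H = 2*sqrt(65)/195.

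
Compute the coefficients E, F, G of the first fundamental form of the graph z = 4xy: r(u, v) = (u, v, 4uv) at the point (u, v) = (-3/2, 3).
E = 145;  F = -72;  G = 37

Partials: r_u = (1, 0, 4*v), r_v = (0, 1, 4*u). As functions of (u, v):
  E = r_u · r_u = 16*v^2 + 1,
  F = r_u · r_v = 16*u*v,
  G = r_v · r_v = 16*u^2 + 1.
Evaluating at (u, v) = (-3/2, 3): E = 145, F = -72, G = 37.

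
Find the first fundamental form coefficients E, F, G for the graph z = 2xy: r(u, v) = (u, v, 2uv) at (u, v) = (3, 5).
E = 101;  F = 60;  G = 37

Partials: r_u = (1, 0, 2*v), r_v = (0, 1, 2*u). As functions of (u, v):
  E = r_u · r_u = 4*v^2 + 1,
  F = r_u · r_v = 4*u*v,
  G = r_v · r_v = 4*u^2 + 1.
Evaluating at (u, v) = (3, 5): E = 101, F = 60, G = 37.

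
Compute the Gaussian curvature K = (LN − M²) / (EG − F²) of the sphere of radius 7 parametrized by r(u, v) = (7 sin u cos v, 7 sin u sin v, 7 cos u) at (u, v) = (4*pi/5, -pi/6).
K = 1/49

Coefficients of the first fundamental form: E = 49, F = 0, G = 49*sin(u)^2.
Coefficients of the second fundamental form: L = -7*sin(u)/Abs(sin(u)), M = 0, N = -7*sin(u)^3/Abs(sin(u)).
Assemble K = (LN − M²)/(EG − F²) = 1/49. At (u, v) = (4*pi/5, -pi/6): K = 1/49.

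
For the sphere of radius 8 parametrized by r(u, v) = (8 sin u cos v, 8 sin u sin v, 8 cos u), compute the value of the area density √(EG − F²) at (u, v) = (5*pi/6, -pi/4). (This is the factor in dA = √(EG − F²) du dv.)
√(EG − F²)|_{(5*pi/6, -pi/4)} = 32

E = 64, F = 0, G = 64*sin(u)^2, so EG − F² = 4096*sin(u)^2. Taking the positive square root: √(EG − F²) = 64*Abs(sin(u)). At (u, v) = (5*pi/6, -pi/4): 32.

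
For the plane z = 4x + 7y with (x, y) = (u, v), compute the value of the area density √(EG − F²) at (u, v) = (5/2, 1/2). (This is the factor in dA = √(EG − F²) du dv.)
√(EG − F²)|_{(5/2, 1/2)} = sqrt(66)

E = 17, F = 28, G = 50, so EG − F² = 66. Taking the positive square root: √(EG − F²) = sqrt(66). At (u, v) = (5/2, 1/2): sqrt(66).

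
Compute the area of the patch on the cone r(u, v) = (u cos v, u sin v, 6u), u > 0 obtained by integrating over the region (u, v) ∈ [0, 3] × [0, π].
Area = 9*sqrt(37)*pi/2

Area = ∫∫ √(EG − F²) du dv with √(EG − F²) = sqrt(37)*Abs(u). Integrating over [0, 3] × [0, π] gives 9*sqrt(37)*pi/2.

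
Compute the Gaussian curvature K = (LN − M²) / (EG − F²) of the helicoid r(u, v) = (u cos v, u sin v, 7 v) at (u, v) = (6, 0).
K = -49/7225

Coefficients of the first fundamental form: E = 1, F = 0, G = u^2 + 49.
Coefficients of the second fundamental form: L = 0, M = -7/sqrt(u^2 + 49), N = 0.
Assemble K = (LN − M²)/(EG − F²) = -49/(u^2 + 49)^2. At (u, v) = (6, 0): K = -49/7225.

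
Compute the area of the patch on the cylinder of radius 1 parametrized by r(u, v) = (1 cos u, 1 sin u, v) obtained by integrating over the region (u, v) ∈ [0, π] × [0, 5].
Area = 5*pi

Area = ∫∫ √(EG − F²) du dv with √(EG − F²) = 1. Integrating over [0, π] × [0, 5] gives 5*pi.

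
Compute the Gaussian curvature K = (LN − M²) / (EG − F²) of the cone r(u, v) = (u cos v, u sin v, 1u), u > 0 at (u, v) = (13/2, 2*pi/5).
K = 0

Coefficients of the first fundamental form: E = 2, F = 0, G = u^2.
Coefficients of the second fundamental form: L = 0, M = 0, N = sqrt(2)*u^2/(2*Abs(u)).
Assemble K = (LN − M²)/(EG − F²) = 0. At (u, v) = (13/2, 2*pi/5): K = 0.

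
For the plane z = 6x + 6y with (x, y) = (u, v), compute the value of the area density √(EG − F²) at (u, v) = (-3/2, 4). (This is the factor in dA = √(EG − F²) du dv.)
√(EG − F²)|_{(-3/2, 4)} = sqrt(73)

E = 37, F = 36, G = 37, so EG − F² = 73. Taking the positive square root: √(EG − F²) = sqrt(73). At (u, v) = (-3/2, 4): sqrt(73).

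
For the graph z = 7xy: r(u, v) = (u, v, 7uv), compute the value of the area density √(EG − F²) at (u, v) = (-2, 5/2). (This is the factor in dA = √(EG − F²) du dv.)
√(EG − F²)|_{(-2, 5/2)} = sqrt(2013)/2

E = 49*v^2 + 1, F = 49*u*v, G = 49*u^2 + 1, so EG − F² = 49*u^2 + 49*v^2 + 1. Taking the positive square root: √(EG − F²) = sqrt(49*u^2 + 49*v^2 + 1). At (u, v) = (-2, 5/2): sqrt(2013)/2.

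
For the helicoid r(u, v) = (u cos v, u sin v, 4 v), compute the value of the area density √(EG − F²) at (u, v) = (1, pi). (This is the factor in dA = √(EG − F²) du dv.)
√(EG − F²)|_{(1, pi)} = sqrt(17)

E = 1, F = 0, G = u^2 + 16, so EG − F² = u^2 + 16. Taking the positive square root: √(EG − F²) = sqrt(u^2 + 16). At (u, v) = (1, pi): sqrt(17).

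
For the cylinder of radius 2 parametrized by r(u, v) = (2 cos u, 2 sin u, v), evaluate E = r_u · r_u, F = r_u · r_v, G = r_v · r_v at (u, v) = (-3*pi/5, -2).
E = 4;  F = 0;  G = 1

Partials: r_u = (-2*sin(u), 2*cos(u), 0), r_v = (0, 0, 1). As functions of (u, v):
  E = r_u · r_u = 4,
  F = r_u · r_v = 0,
  G = r_v · r_v = 1.
Evaluating at (u, v) = (-3*pi/5, -2): E = 4, F = 0, G = 1.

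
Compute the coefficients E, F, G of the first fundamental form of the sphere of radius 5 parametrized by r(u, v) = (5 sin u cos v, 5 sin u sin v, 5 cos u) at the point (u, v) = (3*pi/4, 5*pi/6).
E = 25;  F = 0;  G = 25/2

Partials: r_u = (5*cos(u)*cos(v), 5*sin(v)*cos(u), -5*sin(u)), r_v = (-5*sin(u)*sin(v), 5*sin(u)*cos(v), 0). As functions of (u, v):
  E = r_u · r_u = 25,
  F = r_u · r_v = 0,
  G = r_v · r_v = 25*sin(u)^2.
Evaluating at (u, v) = (3*pi/4, 5*pi/6): E = 25, F = 0, G = 25/2.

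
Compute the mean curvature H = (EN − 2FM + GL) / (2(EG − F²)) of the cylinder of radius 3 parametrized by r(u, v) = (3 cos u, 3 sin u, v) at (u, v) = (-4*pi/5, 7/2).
H = -1/6

With E = 9, F = 0, G = 1, L = -3, M = 0, N = 0, assemble
  H = (EN − 2FM + GL) / (2(EG − F²)) = -1/6.
At (u, v) = (-4*pi/5, 7/2): H = -1/6.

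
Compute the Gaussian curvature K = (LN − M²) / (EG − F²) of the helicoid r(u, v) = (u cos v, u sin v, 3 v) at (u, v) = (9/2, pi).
K = -16/1521

Coefficients of the first fundamental form: E = 1, F = 0, G = u^2 + 9.
Coefficients of the second fundamental form: L = 0, M = -3/sqrt(u^2 + 9), N = 0.
Assemble K = (LN − M²)/(EG − F²) = -9/(u^2 + 9)^2. At (u, v) = (9/2, pi): K = -16/1521.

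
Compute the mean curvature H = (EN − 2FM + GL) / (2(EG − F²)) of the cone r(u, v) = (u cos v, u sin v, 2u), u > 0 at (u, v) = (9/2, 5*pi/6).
H = 2*sqrt(5)/45

With E = 5, F = 0, G = u^2, L = 0, M = 0, N = 2*sqrt(5)*u^2/(5*Abs(u)), assemble
  H = (EN − 2FM + GL) / (2(EG − F²)) = sqrt(5)/(5*Abs(u)).
At (u, v) = (9/2, 5*pi/6): H = 2*sqrt(5)/45.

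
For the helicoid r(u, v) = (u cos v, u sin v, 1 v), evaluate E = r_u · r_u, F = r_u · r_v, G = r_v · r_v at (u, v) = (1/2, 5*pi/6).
E = 1;  F = 0;  G = 5/4

Partials: r_u = (cos(v), sin(v), 0), r_v = (-u*sin(v), u*cos(v), 1). As functions of (u, v):
  E = r_u · r_u = 1,
  F = r_u · r_v = 0,
  G = r_v · r_v = u^2 + 1.
Evaluating at (u, v) = (1/2, 5*pi/6): E = 1, F = 0, G = 5/4.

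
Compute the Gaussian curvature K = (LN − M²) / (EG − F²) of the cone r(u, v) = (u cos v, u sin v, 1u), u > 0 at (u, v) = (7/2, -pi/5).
K = 0

Coefficients of the first fundamental form: E = 2, F = 0, G = u^2.
Coefficients of the second fundamental form: L = 0, M = 0, N = sqrt(2)*u^2/(2*Abs(u)).
Assemble K = (LN − M²)/(EG − F²) = 0. At (u, v) = (7/2, -pi/5): K = 0.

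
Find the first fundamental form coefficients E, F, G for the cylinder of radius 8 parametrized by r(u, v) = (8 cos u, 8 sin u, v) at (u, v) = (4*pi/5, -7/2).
E = 64;  F = 0;  G = 1

Partials: r_u = (-8*sin(u), 8*cos(u), 0), r_v = (0, 0, 1). As functions of (u, v):
  E = r_u · r_u = 64,
  F = r_u · r_v = 0,
  G = r_v · r_v = 1.
Evaluating at (u, v) = (4*pi/5, -7/2): E = 64, F = 0, G = 1.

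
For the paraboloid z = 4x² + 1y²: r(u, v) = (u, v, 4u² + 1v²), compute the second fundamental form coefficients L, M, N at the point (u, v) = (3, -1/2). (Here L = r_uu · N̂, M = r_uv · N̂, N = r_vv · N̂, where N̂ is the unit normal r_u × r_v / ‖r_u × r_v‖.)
L = 4*sqrt(2)/17;  M = 0;  N = sqrt(2)/17

Compute the unit normal N̂(u, v) = (-8*u/sqrt(64*u^2 + 4*v^2 + 1), -2*v/sqrt(64*u^2 + 4*v^2 + 1), 1/sqrt(64*u^2 + 4*v^2 + 1)), and the second partials r_uu, r_uv, r_vv. Take dot products:
  L(u, v) = r_uu · N̂ = 8/sqrt(64*u^2 + 4*v^2 + 1),
  M(u, v) = r_uv · N̂ = 0,
  N(u, v) = r_vv · N̂ = 2/sqrt(64*u^2 + 4*v^2 + 1).
Evaluating at (u, v) = (3, -1/2):
  L = 4*sqrt(2)/17, M = 0, N = sqrt(2)/17.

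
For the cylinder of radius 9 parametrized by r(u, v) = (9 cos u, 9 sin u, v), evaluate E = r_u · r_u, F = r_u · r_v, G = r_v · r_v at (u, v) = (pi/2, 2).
E = 81;  F = 0;  G = 1

Partials: r_u = (-9*sin(u), 9*cos(u), 0), r_v = (0, 0, 1). As functions of (u, v):
  E = r_u · r_u = 81,
  F = r_u · r_v = 0,
  G = r_v · r_v = 1.
Evaluating at (u, v) = (pi/2, 2): E = 81, F = 0, G = 1.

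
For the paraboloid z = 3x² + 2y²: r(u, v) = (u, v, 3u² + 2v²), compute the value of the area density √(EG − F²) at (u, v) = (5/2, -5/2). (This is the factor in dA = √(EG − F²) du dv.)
√(EG − F²)|_{(5/2, -5/2)} = sqrt(326)

E = 36*u^2 + 1, F = 24*u*v, G = 16*v^2 + 1, so EG − F² = 36*u^2 + 16*v^2 + 1. Taking the positive square root: √(EG − F²) = sqrt(36*u^2 + 16*v^2 + 1). At (u, v) = (5/2, -5/2): sqrt(326).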